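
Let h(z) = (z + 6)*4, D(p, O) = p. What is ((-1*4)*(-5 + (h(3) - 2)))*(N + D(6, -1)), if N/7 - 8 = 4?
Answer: -10440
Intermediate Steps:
h(z) = 24 + 4*z (h(z) = (6 + z)*4 = 24 + 4*z)
N = 84 (N = 56 + 7*4 = 56 + 28 = 84)
((-1*4)*(-5 + (h(3) - 2)))*(N + D(6, -1)) = ((-1*4)*(-5 + ((24 + 4*3) - 2)))*(84 + 6) = -4*(-5 + ((24 + 12) - 2))*90 = -4*(-5 + (36 - 2))*90 = -4*(-5 + 34)*90 = -4*29*90 = -116*90 = -10440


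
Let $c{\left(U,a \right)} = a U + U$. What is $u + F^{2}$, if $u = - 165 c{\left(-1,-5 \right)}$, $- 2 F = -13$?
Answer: $- \frac{2471}{4} \approx -617.75$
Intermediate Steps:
$F = \frac{13}{2}$ ($F = \left(- \frac{1}{2}\right) \left(-13\right) = \frac{13}{2} \approx 6.5$)
$c{\left(U,a \right)} = U + U a$ ($c{\left(U,a \right)} = U a + U = U + U a$)
$u = -660$ ($u = - 165 \left(- (1 - 5)\right) = - 165 \left(\left(-1\right) \left(-4\right)\right) = \left(-165\right) 4 = -660$)
$u + F^{2} = -660 + \left(\frac{13}{2}\right)^{2} = -660 + \frac{169}{4} = - \frac{2471}{4}$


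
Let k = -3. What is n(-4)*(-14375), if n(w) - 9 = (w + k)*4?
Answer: 273125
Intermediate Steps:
n(w) = -3 + 4*w (n(w) = 9 + (w - 3)*4 = 9 + (-3 + w)*4 = 9 + (-12 + 4*w) = -3 + 4*w)
n(-4)*(-14375) = (-3 + 4*(-4))*(-14375) = (-3 - 16)*(-14375) = -19*(-14375) = 273125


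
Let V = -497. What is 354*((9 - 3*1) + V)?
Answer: -173814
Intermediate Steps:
354*((9 - 3*1) + V) = 354*((9 - 3*1) - 497) = 354*((9 - 3) - 497) = 354*(6 - 497) = 354*(-491) = -173814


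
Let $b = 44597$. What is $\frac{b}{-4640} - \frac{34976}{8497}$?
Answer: $- \frac{18663081}{1359520} \approx -13.728$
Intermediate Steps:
$\frac{b}{-4640} - \frac{34976}{8497} = \frac{44597}{-4640} - \frac{34976}{8497} = 44597 \left(- \frac{1}{4640}\right) - \frac{34976}{8497} = - \frac{44597}{4640} - \frac{34976}{8497} = - \frac{18663081}{1359520}$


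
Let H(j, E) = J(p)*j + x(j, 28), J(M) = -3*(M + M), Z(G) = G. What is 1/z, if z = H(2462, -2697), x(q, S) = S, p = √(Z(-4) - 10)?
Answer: 1/109106020 + 3693*I*√14/763742140 ≈ 9.1654e-9 + 1.8092e-5*I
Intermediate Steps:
p = I*√14 (p = √(-4 - 10) = √(-14) = I*√14 ≈ 3.7417*I)
J(M) = -6*M
H(j, E) = 28 - 6*I*j*√14 (H(j, E) = (-6*I*√14)*j + 28 = -6*I*j*√14 + 28 = 28 - 6*I*j*√14)
z = 28 - 14772*I*√14 (z = 28 - 6*I*2462*√14 = 28 - 14772*I*√14 ≈ 28.0 - 55272.0*I)
1/z = 1/(28 - 14772*I*√14)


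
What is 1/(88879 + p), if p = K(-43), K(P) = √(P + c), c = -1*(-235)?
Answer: 88879/7899476449 - 8*√3/7899476449 ≈ 1.1250e-5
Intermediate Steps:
c = 235
K(P) = √(235 + P) (K(P) = √(P + 235) = √(235 + P))
p = 8*√3 (p = √(235 - 43) = √192 = 8*√3 ≈ 13.856)
1/(88879 + p) = 1/(88879 + 8*√3)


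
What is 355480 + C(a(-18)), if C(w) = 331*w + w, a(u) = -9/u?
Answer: 355646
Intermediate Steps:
C(w) = 332*w
355480 + C(a(-18)) = 355480 + 332*(-9/(-18)) = 355480 + 332*(-9*(-1/18)) = 355480 + 332*(½) = 355480 + 166 = 355646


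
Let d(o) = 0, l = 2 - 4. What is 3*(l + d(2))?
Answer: -6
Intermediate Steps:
l = -2
3*(l + d(2)) = 3*(-2 + 0) = 3*(-2) = -6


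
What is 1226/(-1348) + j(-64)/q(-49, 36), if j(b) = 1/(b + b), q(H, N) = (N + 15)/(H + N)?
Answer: -1996451/2199936 ≈ -0.90750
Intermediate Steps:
q(H, N) = (15 + N)/(H + N)
j(b) = 1/(2*b)
1226/(-1348) + j(-64)/q(-49, 36) = 1226/(-1348) + ((½)/(-64))/(((15 + 36)/(-49 + 36))) = 1226*(-1/1348) + ((½)*(-1/64))/((51/(-13))) = -613/674 - 1/(128*((-1/13*51))) = -613/674 - 1/(128*(-51/13)) = -613/674 - 1/128*(-13/51) = -613/674 + 13/6528 = -1996451/2199936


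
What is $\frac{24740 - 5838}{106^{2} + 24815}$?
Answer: $\frac{18902}{36051} \approx 0.52431$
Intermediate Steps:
$\frac{24740 - 5838}{106^{2} + 24815} = \frac{18902}{11236 + 24815} = \frac{18902}{36051}$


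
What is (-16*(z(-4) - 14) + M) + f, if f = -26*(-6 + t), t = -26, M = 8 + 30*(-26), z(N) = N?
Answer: 348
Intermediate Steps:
M = -772 (M = 8 - 780 = -772)
f = 832 (f = -26*(-6 - 26) = -26*(-32) = 832)
(-16*(z(-4) - 14) + M) + f = (-16*(-4 - 14) - 772) + 832 = (-16*(-18) - 772) + 832 = (288 - 772) + 832 = -484 + 832 = 348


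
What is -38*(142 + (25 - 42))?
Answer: -4750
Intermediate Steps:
-38*(142 + (25 - 42)) = -38*(142 - 17) = -38*125 = -4750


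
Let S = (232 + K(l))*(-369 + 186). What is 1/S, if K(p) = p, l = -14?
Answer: -1/39894 ≈ -2.5066e-5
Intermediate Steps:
S = -39894 (S = (232 - 14)*(-369 + 186) = 218*(-183) = -39894)
1/S = 1/(-39894) = -1/39894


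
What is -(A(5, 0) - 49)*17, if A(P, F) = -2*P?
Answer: 1003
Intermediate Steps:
-(A(5, 0) - 49)*17 = -(-2*5 - 49)*17 = -(-10 - 49)*17 = -(-59)*17 = -1*(-1003) = 1003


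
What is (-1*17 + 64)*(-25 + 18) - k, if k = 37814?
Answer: -38143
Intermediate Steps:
(-1*17 + 64)*(-25 + 18) - k = (-1*17 + 64)*(-25 + 18) - 1*37814 = (-17 + 64)*(-7) - 37814 = 47*(-7) - 37814 = -329 - 37814 = -38143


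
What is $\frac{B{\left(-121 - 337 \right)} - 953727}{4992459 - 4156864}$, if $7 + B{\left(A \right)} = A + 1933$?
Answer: $- \frac{952259}{835595} \approx -1.1396$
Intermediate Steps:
$B{\left(A \right)} = 1926 + A$ ($B{\left(A \right)} = -7 + \left(A + 1933\right) = -7 + \left(1933 + A\right) = 1926 + A$)
$\frac{B{\left(-121 - 337 \right)} - 953727}{4992459 - 4156864} = \frac{\left(1926 - 458\right) - 953727}{4992459 - 4156864} = \frac{\left(1926 - 458\right) - 953727}{835595} = \left(\left(1926 - 458\right) - 953727\right) \frac{1}{835595} = \left(1468 - 953727\right) \frac{1}{835595} = \left(-952259\right) \frac{1}{835595} = - \frac{952259}{835595}$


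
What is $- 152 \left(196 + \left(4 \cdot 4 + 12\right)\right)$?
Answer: $-34048$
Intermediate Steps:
$- 152 \left(196 + \left(4 \cdot 4 + 12\right)\right) = - 152 \left(196 + \left(16 + 12\right)\right) = - 152 \left(196 + 28\right) = \left(-152\right) 224 = -34048$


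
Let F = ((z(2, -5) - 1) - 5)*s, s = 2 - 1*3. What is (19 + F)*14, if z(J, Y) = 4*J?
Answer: 238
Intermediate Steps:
s = -1 (s = 2 - 3 = -1)
F = -2 (F = ((4*2 - 1) - 5)*(-1) = ((8 - 1) - 5)*(-1) = (7 - 5)*(-1) = 2*(-1) = -2)
(19 + F)*14 = (19 - 2)*14 = 17*14 = 238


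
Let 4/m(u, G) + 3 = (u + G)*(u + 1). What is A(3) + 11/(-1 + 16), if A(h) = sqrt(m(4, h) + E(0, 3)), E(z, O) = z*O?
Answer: 11/15 + sqrt(2)/4 ≈ 1.0869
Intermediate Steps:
E(z, O) = O*z
m(u, G) = 4/(-3 + (1 + u)*(G + u)) (m(u, G) = 4/(-3 + (u + G)*(u + 1)) = 4/(-3 + (G + u)*(1 + u)) = 4/(-3 + (1 + u)*(G + u)))
A(h) = 2*sqrt(1/(17 + 5*h)) (A(h) = sqrt(4/(-3 + h + 4 + 4**2 + h*4) + 3*0) = sqrt(4/(-3 + h + 4 + 16 + 4*h) + 0) = sqrt(4/(17 + 5*h) + 0) = sqrt(4/(17 + 5*h)) = 2*sqrt(1/(17 + 5*h)))
A(3) + 11/(-1 + 16) = 2*sqrt(1/(17 + 5*3)) + 11/(-1 + 16) = 2*sqrt(1/(17 + 15)) + 11/15 = 2*sqrt(1/32) + (1/15)*11 = 2*sqrt(1/32) + 11/15 = 2*(sqrt(2)/8) + 11/15 = sqrt(2)/4 + 11/15 = 11/15 + sqrt(2)/4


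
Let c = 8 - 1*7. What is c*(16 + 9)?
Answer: 25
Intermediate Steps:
c = 1 (c = 8 - 7 = 1)
c*(16 + 9) = 1*(16 + 9) = 1*25 = 25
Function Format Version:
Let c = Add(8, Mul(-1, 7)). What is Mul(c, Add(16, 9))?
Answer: 25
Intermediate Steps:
c = 1 (c = Add(8, -7) = 1)
Mul(c, Add(16, 9)) = Mul(1, Add(16, 9)) = Mul(1, 25) = 25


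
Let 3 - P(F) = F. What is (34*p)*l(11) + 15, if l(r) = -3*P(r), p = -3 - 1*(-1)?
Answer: -1617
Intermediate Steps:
P(F) = 3 - F
p = -2 (p = -3 + 1 = -2)
l(r) = -9 + 3*r (l(r) = -3*(3 - r) = -9 + 3*r)
(34*p)*l(11) + 15 = (34*(-2))*(-9 + 3*11) + 15 = -68*(-9 + 33) + 15 = -68*24 + 15 = -1632 + 15 = -1617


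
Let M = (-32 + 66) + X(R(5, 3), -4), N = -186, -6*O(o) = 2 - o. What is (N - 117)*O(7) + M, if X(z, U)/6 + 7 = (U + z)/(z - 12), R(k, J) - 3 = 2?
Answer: -3659/14 ≈ -261.36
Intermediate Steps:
O(o) = -1/3 + o/6 (O(o) = -(2 - o)/6 = -1/3 + o/6)
R(k, J) = 5 (R(k, J) = 3 + 2 = 5)
X(z, U) = -42 + 6*(U + z)/(-12 + z) (X(z, U) = -42 + 6*((U + z)/(z - 12)) = -42 + 6*((U + z)/(-12 + z)) = -42 + 6*(U + z)/(-12 + z))
M = -62/7 (M = (-32 + 66) + 6*(84 - 4 - 6*5)/(-12 + 5) = 34 + 6*(84 - 4 - 30)/(-7) = 34 + 6*(-1/7)*50 = 34 - 300/7 = -62/7 ≈ -8.8571)
(N - 117)*O(7) + M = (-186 - 117)*(-1/3 + (1/6)*7) - 62/7 = -303*(-1/3 + 7/6) - 62/7 = -303*5/6 - 62/7 = -505/2 - 62/7 = -3659/14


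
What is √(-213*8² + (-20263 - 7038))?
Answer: I*√40933 ≈ 202.32*I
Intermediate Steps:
√(-213*8² + (-20263 - 7038)) = √(-213*64 - 27301) = √(-13632 - 27301) = √(-40933) = I*√40933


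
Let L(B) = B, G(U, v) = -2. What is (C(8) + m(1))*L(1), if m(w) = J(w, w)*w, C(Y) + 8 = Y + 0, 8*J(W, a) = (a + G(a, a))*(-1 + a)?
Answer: 0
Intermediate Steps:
J(W, a) = (-1 + a)*(-2 + a)/8 (J(W, a) = ((a - 2)*(-1 + a))/8 = ((-2 + a)*(-1 + a))/8 = ((-1 + a)*(-2 + a))/8 = (-1 + a)*(-2 + a)/8)
C(Y) = -8 + Y (C(Y) = -8 + (Y + 0) = -8 + Y)
m(w) = w*(¼ - 3*w/8 + w²/8) (m(w) = (¼ - 3*w/8 + w²/8)*w = w*(¼ - 3*w/8 + w²/8))
(C(8) + m(1))*L(1) = ((-8 + 8) + (⅛)*1*(2 + 1² - 3*1))*1 = (0 + (⅛)*1*(2 + 1 - 3))*1 = (0 + (⅛)*1*0)*1 = (0 + 0)*1 = 0*1 = 0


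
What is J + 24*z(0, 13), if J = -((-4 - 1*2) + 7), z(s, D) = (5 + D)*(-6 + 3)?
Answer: -1297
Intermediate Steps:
z(s, D) = -15 - 3*D (z(s, D) = (5 + D)*(-3) = -15 - 3*D)
J = -1 (J = -((-4 - 2) + 7) = -(-6 + 7) = -1*1 = -1)
J + 24*z(0, 13) = -1 + 24*(-15 - 3*13) = -1 + 24*(-15 - 39) = -1 + 24*(-54) = -1 - 1296 = -1297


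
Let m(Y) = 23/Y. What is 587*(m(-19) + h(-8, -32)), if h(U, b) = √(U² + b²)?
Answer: -13501/19 + 4696*√17 ≈ 18652.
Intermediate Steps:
587*(m(-19) + h(-8, -32)) = 587*(23/(-19) + √((-8)² + (-32)²)) = 587*(23*(-1/19) + √(64 + 1024)) = 587*(-23/19 + √1088) = 587*(-23/19 + 8*√17) = -13501/19 + 4696*√17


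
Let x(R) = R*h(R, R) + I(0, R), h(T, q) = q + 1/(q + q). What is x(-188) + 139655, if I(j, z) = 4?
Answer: 350007/2 ≈ 1.7500e+5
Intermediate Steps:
h(T, q) = q + 1/(2*q)
x(R) = 4 + R*(R + 1/(2*R)) (x(R) = R*(R + 1/(2*R)) + 4 = 4 + R*(R + 1/(2*R)))
x(-188) + 139655 = (9/2 + (-188)²) + 139655 = (9/2 + 35344) + 139655 = 70697/2 + 139655 = 350007/2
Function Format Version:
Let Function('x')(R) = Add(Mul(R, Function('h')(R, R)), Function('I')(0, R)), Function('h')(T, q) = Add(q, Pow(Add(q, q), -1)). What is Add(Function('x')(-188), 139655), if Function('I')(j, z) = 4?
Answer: Rational(350007, 2) ≈ 1.7500e+5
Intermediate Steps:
Function('h')(T, q) = Add(q, Mul(Rational(1, 2), Pow(q, -1))) (Function('h')(T, q) = Add(q, Pow(Mul(2, q), -1)) = Add(q, Mul(Rational(1, 2), Pow(q, -1))))
Function('x')(R) = Add(4, Mul(R, Add(R, Mul(Rational(1, 2), Pow(R, -1))))) (Function('x')(R) = Add(Mul(R, Add(R, Mul(Rational(1, 2), Pow(R, -1)))), 4) = Add(4, Mul(R, Add(R, Mul(Rational(1, 2), Pow(R, -1))))))
Add(Function('x')(-188), 139655) = Add(Add(Rational(9, 2), Pow(-188, 2)), 139655) = Add(Add(Rational(9, 2), 35344), 139655) = Add(Rational(70697, 2), 139655) = Rational(350007, 2)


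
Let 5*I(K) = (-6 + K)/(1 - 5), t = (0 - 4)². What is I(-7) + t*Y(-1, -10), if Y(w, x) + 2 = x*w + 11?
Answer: 6093/20 ≈ 304.65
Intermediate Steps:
Y(w, x) = 9 + w*x (Y(w, x) = -2 + (x*w + 11) = -2 + (w*x + 11) = -2 + (11 + w*x) = 9 + w*x)
t = 16 (t = (-4)² = 16)
I(K) = 3/10 - K/20 (I(K) = ((-6 + K)/(1 - 5))/5 = ((-6 + K)/(-4))/5 = ((-6 + K)*(-¼))/5 = (3/2 - K/4)/5 = 3/10 - K/20)
I(-7) + t*Y(-1, -10) = (3/10 - 1/20*(-7)) + 16*(9 - 1*(-10)) = (3/10 + 7/20) + 16*(9 + 10) = 13/20 + 16*19 = 13/20 + 304 = 6093/20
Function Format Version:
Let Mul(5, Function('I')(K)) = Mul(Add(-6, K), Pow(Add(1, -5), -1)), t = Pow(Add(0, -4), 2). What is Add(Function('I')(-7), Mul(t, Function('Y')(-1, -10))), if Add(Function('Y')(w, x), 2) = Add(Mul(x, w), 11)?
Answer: Rational(6093, 20) ≈ 304.65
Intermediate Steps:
Function('Y')(w, x) = Add(9, Mul(w, x)) (Function('Y')(w, x) = Add(-2, Add(Mul(x, w), 11)) = Add(-2, Add(Mul(w, x), 11)) = Add(-2, Add(11, Mul(w, x))) = Add(9, Mul(w, x)))
t = 16 (t = Pow(-4, 2) = 16)
Function('I')(K) = Add(Rational(3, 10), Mul(Rational(-1, 20), K)) (Function('I')(K) = Mul(Rational(1, 5), Mul(Add(-6, K), Pow(Add(1, -5), -1))) = Mul(Rational(1, 5), Mul(Add(-6, K), Pow(-4, -1))) = Mul(Rational(1, 5), Mul(Add(-6, K), Rational(-1, 4))) = Mul(Rational(1, 5), Add(Rational(3, 2), Mul(Rational(-1, 4), K))) = Add(Rational(3, 10), Mul(Rational(-1, 20), K)))
Add(Function('I')(-7), Mul(t, Function('Y')(-1, -10))) = Add(Add(Rational(3, 10), Mul(Rational(-1, 20), -7)), Mul(16, Add(9, Mul(-1, -10)))) = Add(Add(Rational(3, 10), Rational(7, 20)), Mul(16, Add(9, 10))) = Add(Rational(13, 20), Mul(16, 19)) = Add(Rational(13, 20), 304) = Rational(6093, 20)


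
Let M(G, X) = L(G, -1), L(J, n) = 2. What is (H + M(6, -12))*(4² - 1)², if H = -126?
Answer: -27900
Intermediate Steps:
M(G, X) = 2
(H + M(6, -12))*(4² - 1)² = (-126 + 2)*(4² - 1)² = -124*(16 - 1)² = -124*15² = -124*225 = -27900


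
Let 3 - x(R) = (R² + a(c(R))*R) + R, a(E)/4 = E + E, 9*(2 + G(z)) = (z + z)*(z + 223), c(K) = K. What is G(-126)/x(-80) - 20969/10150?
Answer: -1178486273/583797550 ≈ -2.0187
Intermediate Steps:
G(z) = -2 + 2*z*(223 + z)/9 (G(z) = -2 + ((z + z)*(z + 223))/9 = -2 + ((2*z)*(223 + z))/9 = -2 + (2*z*(223 + z))/9 = -2 + 2*z*(223 + z)/9)
a(E) = 8*E (a(E) = 4*(E + E) = 4*(2*E) = 8*E)
x(R) = 3 - R - 9*R² (x(R) = 3 - ((R² + (8*R)*R) + R) = 3 - ((R² + 8*R²) + R) = 3 - (9*R² + R) = 3 - (R + 9*R²) = 3 + (-R - 9*R²) = 3 - R - 9*R²)
G(-126)/x(-80) - 20969/10150 = (-2 + (2/9)*(-126)² + (446/9)*(-126))/(3 - 1*(-80) - 9*(-80)²) - 20969/10150 = (-2 + (2/9)*15876 - 6244)/(3 + 80 - 9*6400) - 20969*1/10150 = (-2 + 3528 - 6244)/(3 + 80 - 57600) - 20969/10150 = -2718/(-57517) - 20969/10150 = -2718*(-1/57517) - 20969/10150 = 2718/57517 - 20969/10150 = -1178486273/583797550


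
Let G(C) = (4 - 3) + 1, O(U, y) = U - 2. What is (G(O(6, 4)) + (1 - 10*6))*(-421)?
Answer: 23997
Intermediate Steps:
O(U, y) = -2 + U
G(C) = 2 (G(C) = 1 + 1 = 2)
(G(O(6, 4)) + (1 - 10*6))*(-421) = (2 + (1 - 10*6))*(-421) = (2 + (1 - 60))*(-421) = (2 - 59)*(-421) = -57*(-421) = 23997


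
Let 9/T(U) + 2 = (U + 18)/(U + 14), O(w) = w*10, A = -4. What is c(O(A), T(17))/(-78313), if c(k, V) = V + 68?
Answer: -173/234939 ≈ -0.00073636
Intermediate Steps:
O(w) = 10*w
T(U) = 9/(-2 + (18 + U)/(14 + U)) (T(U) = 9/(-2 + (U + 18)/(U + 14)) = 9/(-2 + (18 + U)/(14 + U)))
c(k, V) = 68 + V
c(O(A), T(17))/(-78313) = (68 + 9*(-14 - 1*17)/(10 + 17))/(-78313) = (68 + 9*(-14 - 17)/27)*(-1/78313) = (68 + 9*(1/27)*(-31))*(-1/78313) = (68 - 31/3)*(-1/78313) = (173/3)*(-1/78313) = -173/234939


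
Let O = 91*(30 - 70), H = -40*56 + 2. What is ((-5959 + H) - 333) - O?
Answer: -4890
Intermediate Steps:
H = -2238 (H = -2240 + 2 = -2238)
O = -3640 (O = 91*(-40) = -3640)
((-5959 + H) - 333) - O = ((-5959 - 2238) - 333) - 1*(-3640) = (-8197 - 333) + 3640 = -8530 + 3640 = -4890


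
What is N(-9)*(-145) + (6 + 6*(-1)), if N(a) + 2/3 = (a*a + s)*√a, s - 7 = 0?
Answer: 290/3 - 38280*I ≈ 96.667 - 38280.0*I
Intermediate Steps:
s = 7 (s = 7 + 0 = 7)
N(a) = -⅔ + √a*(7 + a²) (N(a) = -⅔ + (a*a + 7)*√a = -⅔ + (a² + 7)*√a = -⅔ + (7 + a²)*√a = -⅔ + √a*(7 + a²))
N(-9)*(-145) + (6 + 6*(-1)) = (-⅔ + (-9)^(5/2) + 7*√(-9))*(-145) + (6 + 6*(-1)) = (-⅔ + 243*I + 7*(3*I))*(-145) + (6 - 6) = (-⅔ + 243*I + 21*I)*(-145) + 0 = (-⅔ + 264*I)*(-145) + 0 = (290/3 - 38280*I) + 0 = 290/3 - 38280*I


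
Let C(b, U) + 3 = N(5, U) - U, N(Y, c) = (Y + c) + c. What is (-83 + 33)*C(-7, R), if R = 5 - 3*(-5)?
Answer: -1100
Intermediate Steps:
R = 20 (R = 5 + 15 = 20)
N(Y, c) = Y + 2*c
C(b, U) = 2 + U (C(b, U) = -3 + ((5 + 2*U) - U) = -3 + (5 + U) = 2 + U)
(-83 + 33)*C(-7, R) = (-83 + 33)*(2 + 20) = -50*22 = -1100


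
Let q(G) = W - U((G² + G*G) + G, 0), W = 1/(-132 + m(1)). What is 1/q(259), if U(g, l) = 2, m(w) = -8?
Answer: -140/281 ≈ -0.49822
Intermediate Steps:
W = -1/140 (W = 1/(-132 - 8) = 1/(-140) = -1/140 ≈ -0.0071429)
q(G) = -281/140 (q(G) = -1/140 - 1*2 = -1/140 - 2 = -281/140)
1/q(259) = 1/(-281/140) = -140/281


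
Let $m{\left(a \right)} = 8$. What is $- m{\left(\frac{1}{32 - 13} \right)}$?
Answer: $-8$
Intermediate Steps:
$- m{\left(\frac{1}{32 - 13} \right)} = \left(-1\right) 8 = -8$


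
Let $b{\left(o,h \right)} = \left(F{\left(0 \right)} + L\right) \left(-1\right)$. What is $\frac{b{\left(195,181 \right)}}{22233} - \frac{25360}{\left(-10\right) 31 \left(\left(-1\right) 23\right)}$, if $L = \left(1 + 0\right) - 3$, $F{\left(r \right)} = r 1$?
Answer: $- \frac{56381462}{15852129} \approx -3.5567$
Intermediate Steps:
$F{\left(r \right)} = r$
$L = -2$ ($L = 1 - 3 = -2$)
$b{\left(o,h \right)} = 2$ ($b{\left(o,h \right)} = \left(0 - 2\right) \left(-1\right) = \left(-2\right) \left(-1\right) = 2$)
$\frac{b{\left(195,181 \right)}}{22233} - \frac{25360}{\left(-10\right) 31 \left(\left(-1\right) 23\right)} = \frac{2}{22233} - \frac{25360}{\left(-10\right) 31 \left(\left(-1\right) 23\right)} = 2 \cdot \frac{1}{22233} - \frac{25360}{\left(-310\right) \left(-23\right)} = \frac{2}{22233} - \frac{25360}{7130} = \frac{2}{22233} - \frac{2536}{713} = - \frac{56381462}{15852129}$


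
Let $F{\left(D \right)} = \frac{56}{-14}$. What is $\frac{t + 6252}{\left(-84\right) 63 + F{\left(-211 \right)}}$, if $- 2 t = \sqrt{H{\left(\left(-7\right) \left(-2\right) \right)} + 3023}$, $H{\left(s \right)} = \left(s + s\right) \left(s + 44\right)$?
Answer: $- \frac{1563}{1324} + \frac{\sqrt{4647}}{10592} \approx -1.1741$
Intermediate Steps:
$F{\left(D \right)} = -4$ ($F{\left(D \right)} = 56 \left(- \frac{1}{14}\right) = -4$)
$H{\left(s \right)} = 2 s \left(44 + s\right)$
$t = - \frac{\sqrt{4647}}{2}$ ($t = - \frac{\sqrt{2 \left(\left(-7\right) \left(-2\right)\right) \left(44 - -14\right) + 3023}}{2} = - \frac{\sqrt{2 \cdot 14 \left(44 + 14\right) + 3023}}{2} = - \frac{\sqrt{2 \cdot 14 \cdot 58 + 3023}}{2} = - \frac{\sqrt{1624 + 3023}}{2} = - \frac{\sqrt{4647}}{2} \approx -34.084$)
$\frac{t + 6252}{\left(-84\right) 63 + F{\left(-211 \right)}} = \frac{- \frac{\sqrt{4647}}{2} + 6252}{\left(-84\right) 63 - 4} = \frac{6252 - \frac{\sqrt{4647}}{2}}{-5292 - 4} = \frac{6252 - \frac{\sqrt{4647}}{2}}{-5296} = \left(6252 - \frac{\sqrt{4647}}{2}\right) \left(- \frac{1}{5296}\right) = - \frac{1563}{1324} + \frac{\sqrt{4647}}{10592}$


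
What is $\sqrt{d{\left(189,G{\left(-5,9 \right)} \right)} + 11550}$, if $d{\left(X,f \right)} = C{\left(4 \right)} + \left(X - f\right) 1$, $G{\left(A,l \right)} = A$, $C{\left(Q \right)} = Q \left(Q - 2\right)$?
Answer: $2 \sqrt{2938} \approx 108.41$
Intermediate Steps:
$C{\left(Q \right)} = Q \left(-2 + Q\right)$
$d{\left(X,f \right)} = 8 + X - f$ ($d{\left(X,f \right)} = 4 \left(-2 + 4\right) + \left(X - f\right) 1 = 4 \cdot 2 + \left(X - f\right) = 8 + \left(X - f\right) = 8 + X - f$)
$\sqrt{d{\left(189,G{\left(-5,9 \right)} \right)} + 11550} = \sqrt{\left(8 + 189 - -5\right) + 11550} = \sqrt{\left(8 + 189 + 5\right) + 11550} = \sqrt{202 + 11550} = \sqrt{11752} = 2 \sqrt{2938}$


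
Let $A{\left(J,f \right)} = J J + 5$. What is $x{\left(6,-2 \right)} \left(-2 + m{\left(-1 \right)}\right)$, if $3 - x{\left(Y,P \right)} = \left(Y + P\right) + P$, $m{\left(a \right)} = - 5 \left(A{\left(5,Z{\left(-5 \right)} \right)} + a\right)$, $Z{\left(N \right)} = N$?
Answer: $-147$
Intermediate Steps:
$A{\left(J,f \right)} = 5 + J^{2}$ ($A{\left(J,f \right)} = J^{2} + 5 = 5 + J^{2}$)
$m{\left(a \right)} = -150 - 5 a$ ($m{\left(a \right)} = - 5 \left(\left(5 + 5^{2}\right) + a\right) = - 5 \left(\left(5 + 25\right) + a\right) = - 5 \left(30 + a\right) = -150 - 5 a$)
$x{\left(Y,P \right)} = 3 - Y - 2 P$ ($x{\left(Y,P \right)} = 3 - \left(\left(Y + P\right) + P\right) = 3 - \left(\left(P + Y\right) + P\right) = 3 - \left(Y + 2 P\right) = 3 - Y - 2 P$)
$x{\left(6,-2 \right)} \left(-2 + m{\left(-1 \right)}\right) = \left(3 - 6 - -4\right) \left(-2 - 145\right) = \left(3 - 6 + 4\right) \left(-2 + \left(-150 + 5\right)\right) = 1 \left(-2 - 145\right) = 1 \left(-147\right) = -147$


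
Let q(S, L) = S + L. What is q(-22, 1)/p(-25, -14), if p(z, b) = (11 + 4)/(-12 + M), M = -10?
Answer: 154/5 ≈ 30.800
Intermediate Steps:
q(S, L) = L + S
p(z, b) = -15/22 (p(z, b) = (11 + 4)/(-12 - 10) = 15/(-22) = 15*(-1/22) = -15/22)
q(-22, 1)/p(-25, -14) = (1 - 22)/(-15/22) = -21*(-22/15) = 154/5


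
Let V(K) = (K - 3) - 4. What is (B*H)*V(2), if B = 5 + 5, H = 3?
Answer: -150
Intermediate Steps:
V(K) = -7 + K (V(K) = (-3 + K) - 4 = -7 + K)
B = 10
(B*H)*V(2) = (10*3)*(-7 + 2) = 30*(-5) = -150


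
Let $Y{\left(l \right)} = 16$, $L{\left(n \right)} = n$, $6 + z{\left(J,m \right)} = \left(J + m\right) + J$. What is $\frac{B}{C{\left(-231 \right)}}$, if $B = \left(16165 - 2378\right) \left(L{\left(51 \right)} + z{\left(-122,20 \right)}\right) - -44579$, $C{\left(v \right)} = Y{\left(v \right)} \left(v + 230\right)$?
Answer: $\frac{1211647}{8} \approx 1.5146 \cdot 10^{5}$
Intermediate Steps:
$z{\left(J,m \right)} = -6 + m + 2 J$ ($z{\left(J,m \right)} = -6 + \left(\left(J + m\right) + J\right) = -6 + \left(m + 2 J\right) = -6 + m + 2 J$)
$C{\left(v \right)} = 3680 + 16 v$ ($C{\left(v \right)} = 16 \left(v + 230\right) = 16 \left(230 + v\right) = 3680 + 16 v$)
$B = -2423294$ ($B = \left(16165 - 2378\right) \left(51 + \left(-6 + 20 + 2 \left(-122\right)\right)\right) - -44579 = 13787 \left(51 - 230\right) + 44579 = 13787 \left(-179\right) + 44579 = -2467873 + 44579 = -2423294$)
$\frac{B}{C{\left(-231 \right)}} = - \frac{2423294}{3680 + 16 \left(-231\right)} = - \frac{2423294}{3680 - 3696} = - \frac{2423294}{-16} = \left(-2423294\right) \left(- \frac{1}{16}\right) = \frac{1211647}{8}$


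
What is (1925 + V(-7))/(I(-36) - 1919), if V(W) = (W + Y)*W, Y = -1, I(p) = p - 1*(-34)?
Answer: -1981/1921 ≈ -1.0312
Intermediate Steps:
I(p) = 34 + p (I(p) = p + 34 = 34 + p)
V(W) = W*(-1 + W) (V(W) = (W - 1)*W = (-1 + W)*W = W*(-1 + W))
(1925 + V(-7))/(I(-36) - 1919) = (1925 - 7*(-1 - 7))/((34 - 36) - 1919) = (1925 - 7*(-8))/(-2 - 1919) = (1925 + 56)/(-1921) = 1981*(-1/1921) = -1981/1921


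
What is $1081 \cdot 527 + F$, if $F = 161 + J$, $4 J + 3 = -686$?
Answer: $\frac{2278703}{4} \approx 5.6968 \cdot 10^{5}$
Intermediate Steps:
$J = - \frac{689}{4}$ ($J = - \frac{3}{4} + \frac{1}{4} \left(-686\right) = - \frac{3}{4} - \frac{343}{2} = - \frac{689}{4} \approx -172.25$)
$F = - \frac{45}{4}$ ($F = 161 - \frac{689}{4} = - \frac{45}{4} \approx -11.25$)
$1081 \cdot 527 + F = 1081 \cdot 527 - \frac{45}{4} = 569687 - \frac{45}{4} = \frac{2278703}{4}$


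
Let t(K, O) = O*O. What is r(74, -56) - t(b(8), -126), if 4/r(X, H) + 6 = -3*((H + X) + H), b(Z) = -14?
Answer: -428651/27 ≈ -15876.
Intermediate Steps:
r(X, H) = 4/(-6 - 6*H - 3*X) (r(X, H) = 4/(-6 - 3*((H + X) + H)) = 4/(-6 - 3*(X + 2*H)) = 4/(-6 + (-6*H - 3*X)) = 4/(-6 - 6*H - 3*X))
t(K, O) = O²
r(74, -56) - t(b(8), -126) = -4/(6 + 3*74 + 6*(-56)) - 1*(-126)² = -4/(6 + 222 - 336) - 1*15876 = -4/(-108) - 15876 = -4*(-1/108) - 15876 = 1/27 - 15876 = -428651/27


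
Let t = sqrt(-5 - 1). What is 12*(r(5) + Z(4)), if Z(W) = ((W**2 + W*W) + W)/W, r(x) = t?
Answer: 108 + 12*I*sqrt(6) ≈ 108.0 + 29.394*I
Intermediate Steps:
t = I*sqrt(6) (t = sqrt(-6) = I*sqrt(6) ≈ 2.4495*I)
r(x) = I*sqrt(6)
Z(W) = (W + 2*W**2)/W (Z(W) = ((W**2 + W**2) + W)/W = (2*W**2 + W)/W = (W + 2*W**2)/W)
12*(r(5) + Z(4)) = 12*(I*sqrt(6) + (1 + 2*4)) = 12*(I*sqrt(6) + (1 + 8)) = 12*(I*sqrt(6) + 9) = 12*(9 + I*sqrt(6)) = 108 + 12*I*sqrt(6)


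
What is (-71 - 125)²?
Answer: 38416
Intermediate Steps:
(-71 - 125)² = (-196)² = 38416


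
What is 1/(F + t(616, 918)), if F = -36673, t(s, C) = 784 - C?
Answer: -1/36807 ≈ -2.7169e-5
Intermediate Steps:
1/(F + t(616, 918)) = 1/(-36673 + (784 - 1*918)) = 1/(-36673 + (784 - 918)) = 1/(-36673 - 134) = 1/(-36807) = -1/36807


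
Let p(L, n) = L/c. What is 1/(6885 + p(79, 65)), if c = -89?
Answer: 89/612686 ≈ 0.00014526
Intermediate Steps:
p(L, n) = -L/89 (p(L, n) = L/(-89) = L*(-1/89) = -L/89)
1/(6885 + p(79, 65)) = 1/(6885 - 1/89*79) = 1/(6885 - 79/89) = 1/(612686/89) = 89/612686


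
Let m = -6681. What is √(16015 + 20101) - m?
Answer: 6681 + 2*√9029 ≈ 6871.0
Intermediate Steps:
√(16015 + 20101) - m = √(16015 + 20101) - 1*(-6681) = √36116 + 6681 = 2*√9029 + 6681 = 6681 + 2*√9029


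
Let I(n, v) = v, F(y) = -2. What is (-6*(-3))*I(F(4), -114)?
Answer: -2052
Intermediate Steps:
(-6*(-3))*I(F(4), -114) = -6*(-3)*(-114) = 18*(-114) = -2052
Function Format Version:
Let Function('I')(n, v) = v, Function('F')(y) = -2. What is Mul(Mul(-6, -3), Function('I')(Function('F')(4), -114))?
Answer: -2052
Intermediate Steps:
Mul(Mul(-6, -3), Function('I')(Function('F')(4), -114)) = Mul(Mul(-6, -3), -114) = Mul(18, -114) = -2052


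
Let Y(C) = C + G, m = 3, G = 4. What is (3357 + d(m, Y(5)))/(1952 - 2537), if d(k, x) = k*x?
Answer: -376/65 ≈ -5.7846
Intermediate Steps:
Y(C) = 4 + C (Y(C) = C + 4 = 4 + C)
(3357 + d(m, Y(5)))/(1952 - 2537) = (3357 + 3*(4 + 5))/(1952 - 2537) = (3357 + 3*9)/(-585) = (3357 + 27)*(-1/585) = 3384*(-1/585) = -376/65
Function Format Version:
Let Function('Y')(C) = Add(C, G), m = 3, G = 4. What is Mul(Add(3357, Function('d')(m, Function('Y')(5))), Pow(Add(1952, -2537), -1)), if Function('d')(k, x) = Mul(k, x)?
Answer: Rational(-376, 65) ≈ -5.7846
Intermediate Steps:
Function('Y')(C) = Add(4, C) (Function('Y')(C) = Add(C, 4) = Add(4, C))
Mul(Add(3357, Function('d')(m, Function('Y')(5))), Pow(Add(1952, -2537), -1)) = Mul(Add(3357, Mul(3, Add(4, 5))), Pow(Add(1952, -2537), -1)) = Mul(Add(3357, Mul(3, 9)), Pow(-585, -1)) = Mul(Add(3357, 27), Rational(-1, 585)) = Mul(3384, Rational(-1, 585)) = Rational(-376, 65)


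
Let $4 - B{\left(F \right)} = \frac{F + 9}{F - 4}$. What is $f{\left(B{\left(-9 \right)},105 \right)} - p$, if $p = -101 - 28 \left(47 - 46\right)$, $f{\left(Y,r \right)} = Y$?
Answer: $133$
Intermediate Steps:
$B{\left(F \right)} = 4 - \frac{9 + F}{-4 + F}$ ($B{\left(F \right)} = 4 - \frac{F + 9}{F - 4} = 4 - \frac{9 + F}{-4 + F}$)
$p = -129$ ($p = -101 - 28 = -129$)
$f{\left(B{\left(-9 \right)},105 \right)} - p = \frac{-25 + 3 \left(-9\right)}{-4 - 9} - -129 = \frac{-25 - 27}{-13} + 129 = \left(- \frac{1}{13}\right) \left(-52\right) + 129 = 4 + 129 = 133$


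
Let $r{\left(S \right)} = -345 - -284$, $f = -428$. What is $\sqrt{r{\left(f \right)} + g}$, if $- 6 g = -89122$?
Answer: $\frac{\sqrt{133134}}{3} \approx 121.63$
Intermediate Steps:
$r{\left(S \right)} = -61$ ($r{\left(S \right)} = -345 + 284 = -61$)
$g = \frac{44561}{3}$ ($g = \left(- \frac{1}{6}\right) \left(-89122\right) = \frac{44561}{3} \approx 14854.0$)
$\sqrt{r{\left(f \right)} + g} = \sqrt{-61 + \frac{44561}{3}} = \sqrt{\frac{44378}{3}} = \frac{\sqrt{133134}}{3}$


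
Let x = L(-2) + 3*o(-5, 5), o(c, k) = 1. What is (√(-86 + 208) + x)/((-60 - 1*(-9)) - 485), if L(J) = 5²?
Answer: -7/134 - √122/536 ≈ -0.072846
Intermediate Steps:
L(J) = 25
x = 28 (x = 25 + 3*1 = 25 + 3 = 28)
(√(-86 + 208) + x)/((-60 - 1*(-9)) - 485) = (√(-86 + 208) + 28)/((-60 - 1*(-9)) - 485) = (√122 + 28)/((-60 + 9) - 485) = (28 + √122)/(-51 - 485) = (28 + √122)/(-536) = (28 + √122)*(-1/536) = -7/134 - √122/536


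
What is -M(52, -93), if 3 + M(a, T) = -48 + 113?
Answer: -62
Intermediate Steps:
M(a, T) = 62 (M(a, T) = -3 + (-48 + 113) = -3 + 65 = 62)
-M(52, -93) = -1*62 = -62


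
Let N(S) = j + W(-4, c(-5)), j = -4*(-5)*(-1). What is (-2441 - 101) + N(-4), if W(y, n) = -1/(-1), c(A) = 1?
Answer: -2561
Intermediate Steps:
j = -20 (j = 20*(-1) = -20)
W(y, n) = 1 (W(y, n) = -1*(-1) = 1)
N(S) = -19 (N(S) = -20 + 1 = -19)
(-2441 - 101) + N(-4) = (-2441 - 101) - 19 = -2542 - 19 = -2561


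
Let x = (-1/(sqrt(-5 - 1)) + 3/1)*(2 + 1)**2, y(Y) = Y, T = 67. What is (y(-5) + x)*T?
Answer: 1474 + 201*I*sqrt(6)/2 ≈ 1474.0 + 246.17*I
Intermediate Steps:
x = 27 + 3*I*sqrt(6)/2 (x = (-1/(sqrt(-6)) + 3*1)*3**2 = (-1/(I*sqrt(6)) + 3)*9 = (-(-1)*I*sqrt(6)/6 + 3)*9 = (I*sqrt(6)/6 + 3)*9 = (3 + I*sqrt(6)/6)*9 = 27 + 3*I*sqrt(6)/2 ≈ 27.0 + 3.6742*I)
(y(-5) + x)*T = (-5 + (27 + 3*I*sqrt(6)/2))*67 = (22 + 3*I*sqrt(6)/2)*67 = 1474 + 201*I*sqrt(6)/2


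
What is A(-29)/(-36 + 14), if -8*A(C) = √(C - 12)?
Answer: I*√41/176 ≈ 0.036381*I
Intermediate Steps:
A(C) = -√(-12 + C)/8 (A(C) = -√(C - 12)/8 = -√(-12 + C)/8)
A(-29)/(-36 + 14) = (-√(-12 - 29)/8)/(-36 + 14) = (-I*√41/8)/(-22) = -(-1)*I*√41/176 = I*√41/176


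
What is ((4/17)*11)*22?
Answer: 968/17 ≈ 56.941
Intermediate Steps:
((4/17)*11)*22 = (44/17)*22 = 968/17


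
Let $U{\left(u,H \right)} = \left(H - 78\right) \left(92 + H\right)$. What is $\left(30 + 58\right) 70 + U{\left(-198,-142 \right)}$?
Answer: $17160$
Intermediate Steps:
$U{\left(u,H \right)} = \left(-78 + H\right) \left(92 + H\right)$
$\left(30 + 58\right) 70 + U{\left(-198,-142 \right)} = \left(30 + 58\right) 70 + \left(-7176 + \left(-142\right)^{2} + 14 \left(-142\right)\right) = 88 \cdot 70 - -11000 = 6160 + 11000 = 17160$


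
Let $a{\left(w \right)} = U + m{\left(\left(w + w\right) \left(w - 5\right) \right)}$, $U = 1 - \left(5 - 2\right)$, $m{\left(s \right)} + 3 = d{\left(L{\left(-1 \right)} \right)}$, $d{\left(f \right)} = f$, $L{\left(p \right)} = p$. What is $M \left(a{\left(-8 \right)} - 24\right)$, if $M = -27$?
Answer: $810$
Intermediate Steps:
$m{\left(s \right)} = -4$ ($m{\left(s \right)} = -3 - 1 = -4$)
$U = -2$ ($U = 1 - 3 = -2$)
$a{\left(w \right)} = -6$ ($a{\left(w \right)} = -2 - 4 = -6$)
$M \left(a{\left(-8 \right)} - 24\right) = - 27 \left(-6 - 24\right) = \left(-27\right) \left(-30\right) = 810$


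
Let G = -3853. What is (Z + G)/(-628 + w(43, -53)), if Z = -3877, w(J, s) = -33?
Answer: 7730/661 ≈ 11.694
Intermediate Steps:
(Z + G)/(-628 + w(43, -53)) = (-3877 - 3853)/(-628 - 33) = -7730/(-661) = -7730*(-1/661) = 7730/661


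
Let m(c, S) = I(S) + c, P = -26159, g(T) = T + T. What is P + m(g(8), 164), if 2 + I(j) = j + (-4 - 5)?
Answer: -25990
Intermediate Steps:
g(T) = 2*T
I(j) = -11 + j (I(j) = -2 + (j + (-4 - 5)) = -2 + (j - 9) = -2 + (-9 + j) = -11 + j)
m(c, S) = -11 + S + c (m(c, S) = (-11 + S) + c = -11 + S + c)
P + m(g(8), 164) = -26159 + (-11 + 164 + 2*8) = -26159 + (-11 + 164 + 16) = -26159 + 169 = -25990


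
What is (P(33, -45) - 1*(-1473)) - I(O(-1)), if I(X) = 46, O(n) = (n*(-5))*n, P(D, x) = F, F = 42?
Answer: 1469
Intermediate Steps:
P(D, x) = 42
O(n) = -5*n**2 (O(n) = (-5*n)*n = -5*n**2)
(P(33, -45) - 1*(-1473)) - I(O(-1)) = (42 - 1*(-1473)) - 1*46 = (42 + 1473) - 46 = 1515 - 46 = 1469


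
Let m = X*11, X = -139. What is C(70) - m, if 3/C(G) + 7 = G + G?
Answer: 203360/133 ≈ 1529.0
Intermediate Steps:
C(G) = 3/(-7 + 2*G) (C(G) = 3/(-7 + (G + G)) = 3/(-7 + 2*G))
m = -1529 (m = -139*11 = -1529)
C(70) - m = 3/(-7 + 2*70) - 1*(-1529) = 3/(-7 + 140) + 1529 = 3/133 + 1529 = 203360/133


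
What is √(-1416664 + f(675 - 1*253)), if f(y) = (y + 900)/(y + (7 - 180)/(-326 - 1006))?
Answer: 4*I*√2638591163767/5459 ≈ 1190.2*I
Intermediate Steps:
f(y) = (900 + y)/(173/1332 + y) (f(y) = (900 + y)/(y - 173/(-1332)) = (900 + y)/(y - 173*(-1/1332)) = (900 + y)/(y + 173/1332) = (900 + y)/(173/1332 + y))
√(-1416664 + f(675 - 1*253)) = √(-1416664 + 1332*(900 + (675 - 1*253))/(173 + 1332*(675 - 1*253))) = √(-1416664 + 1332*(900 + (675 - 253))/(173 + 1332*(675 - 253))) = √(-1416664 + 1332*(900 + 422)/(173 + 1332*422)) = √(-1416664 + 1332*1322/(173 + 562104)) = √(-1416664 + 1332*1322/562277) = √(-1416664 + 1332*(1/562277)*1322) = √(-1416664 + 1760904/562277) = √(-796555823024/562277) = 4*I*√2638591163767/5459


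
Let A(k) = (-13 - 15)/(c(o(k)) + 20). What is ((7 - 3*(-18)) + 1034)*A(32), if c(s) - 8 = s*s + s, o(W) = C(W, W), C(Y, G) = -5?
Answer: -2555/4 ≈ -638.75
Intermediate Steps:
o(W) = -5
c(s) = 8 + s + s² (c(s) = 8 + (s*s + s) = 8 + (s² + s) = 8 + (s + s²) = 8 + s + s²)
A(k) = -7/12 (A(k) = (-13 - 15)/((8 - 5 + (-5)²) + 20) = -28/((8 - 5 + 25) + 20) = -28/(28 + 20) = -28/48 = -28*1/48 = -7/12)
((7 - 3*(-18)) + 1034)*A(32) = ((7 - 3*(-18)) + 1034)*(-7/12) = ((7 + 54) + 1034)*(-7/12) = (61 + 1034)*(-7/12) = 1095*(-7/12) = -2555/4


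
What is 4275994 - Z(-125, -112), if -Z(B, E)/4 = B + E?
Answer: 4275046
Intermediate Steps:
Z(B, E) = -4*B - 4*E (Z(B, E) = -4*(B + E) = -4*B - 4*E)
4275994 - Z(-125, -112) = 4275994 - (-4*(-125) - 4*(-112)) = 4275994 - (500 + 448) = 4275994 - 1*948 = 4275994 - 948 = 4275046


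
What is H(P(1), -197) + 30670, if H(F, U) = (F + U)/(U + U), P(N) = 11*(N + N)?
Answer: 12084155/394 ≈ 30670.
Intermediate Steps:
P(N) = 22*N (P(N) = 11*(2*N) = 22*N)
H(F, U) = (F + U)/(2*U) (H(F, U) = (F + U)/((2*U)) = (F + U)*(1/(2*U)) = (F + U)/(2*U))
H(P(1), -197) + 30670 = (1/2)*(22*1 - 197)/(-197) + 30670 = (1/2)*(-1/197)*(22 - 197) + 30670 = (1/2)*(-1/197)*(-175) + 30670 = 175/394 + 30670 = 12084155/394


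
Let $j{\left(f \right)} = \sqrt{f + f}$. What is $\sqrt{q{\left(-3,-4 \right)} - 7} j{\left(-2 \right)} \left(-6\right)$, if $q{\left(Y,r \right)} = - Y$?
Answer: $24$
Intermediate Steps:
$j{\left(f \right)} = \sqrt{2} \sqrt{f}$ ($j{\left(f \right)} = \sqrt{2 f} = \sqrt{2} \sqrt{f}$)
$\sqrt{q{\left(-3,-4 \right)} - 7} j{\left(-2 \right)} \left(-6\right) = \sqrt{\left(-1\right) \left(-3\right) - 7} \sqrt{2} \sqrt{-2} \left(-6\right) = \sqrt{3 - 7} \sqrt{2} i \sqrt{2} \left(-6\right) = \sqrt{3 - 7} \cdot 2 i \left(-6\right) = \sqrt{-4} \cdot 2 i \left(-6\right) = 2 i 2 i \left(-6\right) = \left(-4\right) \left(-6\right) = 24$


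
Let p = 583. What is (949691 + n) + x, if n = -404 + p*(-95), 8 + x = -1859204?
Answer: -965310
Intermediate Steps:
x = -1859212 (x = -8 - 1859204 = -1859212)
n = -55789 (n = -404 + 583*(-95) = -404 - 55385 = -55789)
(949691 + n) + x = (949691 - 55789) - 1859212 = 893902 - 1859212 = -965310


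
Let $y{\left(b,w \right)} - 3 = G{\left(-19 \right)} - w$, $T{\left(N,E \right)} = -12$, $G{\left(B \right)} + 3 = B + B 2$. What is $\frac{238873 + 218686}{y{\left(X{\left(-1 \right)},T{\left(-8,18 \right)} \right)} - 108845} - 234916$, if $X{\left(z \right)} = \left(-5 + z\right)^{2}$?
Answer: $- \frac{25580460799}{108890} \approx -2.3492 \cdot 10^{5}$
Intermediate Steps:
$G{\left(B \right)} = -3 + 3 B$ ($G{\left(B \right)} = -3 + \left(B + B 2\right) = -3 + \left(B + 2 B\right) = -3 + 3 B$)
$y{\left(b,w \right)} = -57 - w$ ($y{\left(b,w \right)} = 3 - \left(60 + w\right) = -57 - w$)
$\frac{238873 + 218686}{y{\left(X{\left(-1 \right)},T{\left(-8,18 \right)} \right)} - 108845} - 234916 = \frac{238873 + 218686}{\left(-57 - -12\right) - 108845} - 234916 = \frac{457559}{\left(-57 + 12\right) - 108845} - 234916 = \frac{457559}{-45 - 108845} - 234916 = \frac{457559}{-108890} - 234916 = 457559 \left(- \frac{1}{108890}\right) - 234916 = - \frac{457559}{108890} - 234916 = - \frac{25580460799}{108890}$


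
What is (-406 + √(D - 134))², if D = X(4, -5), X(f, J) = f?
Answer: (406 - I*√130)² ≈ 1.6471e+5 - 9258.2*I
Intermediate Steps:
D = 4
(-406 + √(D - 134))² = (-406 + √(4 - 134))² = (-406 + √(-130))² = (-406 + I*√130)²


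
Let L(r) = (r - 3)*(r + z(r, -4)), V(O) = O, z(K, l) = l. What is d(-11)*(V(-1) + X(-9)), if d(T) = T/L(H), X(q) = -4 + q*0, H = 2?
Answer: 55/2 ≈ 27.500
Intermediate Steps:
X(q) = -4 (X(q) = -4 + 0 = -4)
L(r) = (-4 + r)*(-3 + r) (L(r) = (r - 3)*(r - 4) = (-3 + r)*(-4 + r) = (-4 + r)*(-3 + r))
d(T) = T/2 (d(T) = T/(12 + 2**2 - 7*2) = T/(12 + 4 - 14) = T/2)
d(-11)*(V(-1) + X(-9)) = ((1/2)*(-11))*(-1 - 4) = -11/2*(-5) = 55/2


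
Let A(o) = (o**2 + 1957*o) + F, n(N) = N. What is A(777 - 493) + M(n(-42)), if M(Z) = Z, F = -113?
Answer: 636289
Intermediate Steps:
A(o) = -113 + o**2 + 1957*o (A(o) = (o**2 + 1957*o) - 113 = -113 + o**2 + 1957*o)
A(777 - 493) + M(n(-42)) = (-113 + (777 - 493)**2 + 1957*(777 - 493)) - 42 = (-113 + 284**2 + 1957*284) - 42 = (-113 + 80656 + 555788) - 42 = 636331 - 42 = 636289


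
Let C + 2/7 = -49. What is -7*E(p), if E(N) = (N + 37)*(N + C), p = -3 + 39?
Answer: 6789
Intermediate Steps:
C = -345/7 (C = -2/7 - 49 = -345/7 ≈ -49.286)
p = 36
E(N) = (37 + N)*(-345/7 + N) (E(N) = (N + 37)*(N - 345/7) = (37 + N)*(-345/7 + N))
-7*E(p) = -7*(-12765/7 + 36² - 86/7*36) = -7*(-12765/7 + 1296 - 3096/7) = -7*(-6789/7) = 6789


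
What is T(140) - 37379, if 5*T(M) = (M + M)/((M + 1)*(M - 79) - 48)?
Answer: -319702531/8553 ≈ -37379.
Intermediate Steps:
T(M) = 2*M/(5*(-48 + (1 + M)*(-79 + M))) (T(M) = ((M + M)/((M + 1)*(M - 79) - 48))/5 = ((2*M)/((1 + M)*(-79 + M) - 48))/5 = ((2*M)/(-48 + (1 + M)*(-79 + M)))/5 = (2*M/(-48 + (1 + M)*(-79 + M)))/5 = 2*M/(5*(-48 + (1 + M)*(-79 + M))))
T(140) - 37379 = (2/5)*140/(-127 + 140**2 - 78*140) - 37379 = (2/5)*140/(-127 + 19600 - 10920) - 37379 = (2/5)*140/8553 - 37379 = (2/5)*140*(1/8553) - 37379 = 56/8553 - 37379 = -319702531/8553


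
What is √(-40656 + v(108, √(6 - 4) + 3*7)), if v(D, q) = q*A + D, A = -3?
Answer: √(-40611 - 3*√2) ≈ 201.53*I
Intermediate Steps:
v(D, q) = D - 3*q (v(D, q) = q*(-3) + D = -3*q + D = D - 3*q)
√(-40656 + v(108, √(6 - 4) + 3*7)) = √(-40656 + (108 - 3*(√(6 - 4) + 3*7))) = √(-40656 + (108 - 3*(√2 + 21))) = √(-40656 + (108 - 3*(21 + √2))) = √(-40656 + (108 + (-63 - 3*√2))) = √(-40656 + (45 - 3*√2)) = √(-40611 - 3*√2)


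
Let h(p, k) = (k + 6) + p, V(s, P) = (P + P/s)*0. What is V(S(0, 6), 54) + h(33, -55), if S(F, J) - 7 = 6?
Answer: -16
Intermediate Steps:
S(F, J) = 13 (S(F, J) = 7 + 6 = 13)
V(s, P) = 0
h(p, k) = 6 + k + p (h(p, k) = (6 + k) + p = 6 + k + p)
V(S(0, 6), 54) + h(33, -55) = 0 + (6 - 55 + 33) = 0 - 16 = -16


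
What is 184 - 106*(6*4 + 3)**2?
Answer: -77090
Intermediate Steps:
184 - 106*(6*4 + 3)**2 = 184 - 106*(24 + 3)**2 = 184 - 106*27**2 = 184 - 106*729 = 184 - 77274 = -77090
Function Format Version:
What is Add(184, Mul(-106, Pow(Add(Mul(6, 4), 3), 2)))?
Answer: -77090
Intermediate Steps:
Add(184, Mul(-106, Pow(Add(Mul(6, 4), 3), 2))) = Add(184, Mul(-106, Pow(Add(24, 3), 2))) = Add(184, Mul(-106, Pow(27, 2))) = Add(184, Mul(-106, 729)) = Add(184, -77274) = -77090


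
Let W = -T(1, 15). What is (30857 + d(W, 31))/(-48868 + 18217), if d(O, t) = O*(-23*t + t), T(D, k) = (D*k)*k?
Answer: -184307/30651 ≈ -6.0131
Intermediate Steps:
T(D, k) = D*k²
W = -225 (W = -15² = -225 ≈ -225.00)
d(O, t) = -22*O*t (d(O, t) = O*(-22*t) = -22*O*t)
(30857 + d(W, 31))/(-48868 + 18217) = (30857 - 22*(-225)*31)/(-48868 + 18217) = (30857 + 153450)/(-30651) = 184307*(-1/30651) = -184307/30651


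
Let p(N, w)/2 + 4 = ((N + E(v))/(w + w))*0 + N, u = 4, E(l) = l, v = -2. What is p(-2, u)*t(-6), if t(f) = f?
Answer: 72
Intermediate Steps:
p(N, w) = -8 + 2*N (p(N, w) = -8 + 2*(((N - 2)/(w + w))*0 + N) = -8 + 2*(((-2 + N)/((2*w)))*0 + N) = -8 + 2*(((-2 + N)*(1/(2*w)))*0 + N) = -8 + 2*(((-2 + N)/(2*w))*0 + N) = -8 + 2*(0 + N) = -8 + 2*N)
p(-2, u)*t(-6) = (-8 + 2*(-2))*(-6) = (-8 - 4)*(-6) = -12*(-6) = 72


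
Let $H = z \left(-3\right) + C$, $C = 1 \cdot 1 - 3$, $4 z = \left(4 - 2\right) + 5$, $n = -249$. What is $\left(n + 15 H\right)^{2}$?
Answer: $\frac{2047761}{16} \approx 1.2799 \cdot 10^{5}$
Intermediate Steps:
$z = \frac{7}{4}$ ($z = \frac{\left(4 - 2\right) + 5}{4} = \frac{2 + 5}{4} = \frac{1}{4} \cdot 7 = \frac{7}{4} \approx 1.75$)
$C = -2$ ($C = 1 - 3 = -2$)
$H = - \frac{29}{4}$ ($H = \frac{7}{4} \left(-3\right) - 2 = - \frac{21}{4} - 2 = - \frac{29}{4} \approx -7.25$)
$\left(n + 15 H\right)^{2} = \left(-249 + 15 \left(- \frac{29}{4}\right)\right)^{2} = \left(-249 - \frac{435}{4}\right)^{2} = \left(- \frac{1431}{4}\right)^{2} = \frac{2047761}{16}$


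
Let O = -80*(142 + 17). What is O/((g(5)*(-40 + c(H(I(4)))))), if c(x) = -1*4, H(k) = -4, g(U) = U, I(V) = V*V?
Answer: 636/11 ≈ 57.818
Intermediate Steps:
I(V) = V**2
c(x) = -4
O = -12720 (O = -80*159 = -12720)
O/((g(5)*(-40 + c(H(I(4)))))) = -12720*1/(5*(-40 - 4)) = -12720/(5*(-44)) = -12720/(-220) = -12720*(-1/220) = 636/11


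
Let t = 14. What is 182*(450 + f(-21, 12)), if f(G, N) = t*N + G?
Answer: 108654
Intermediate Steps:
f(G, N) = G + 14*N (f(G, N) = 14*N + G = G + 14*N)
182*(450 + f(-21, 12)) = 182*(450 + (-21 + 14*12)) = 182*(450 + (-21 + 168)) = 182*(450 + 147) = 182*597 = 108654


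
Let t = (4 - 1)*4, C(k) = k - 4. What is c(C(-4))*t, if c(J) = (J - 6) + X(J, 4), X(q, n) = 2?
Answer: -144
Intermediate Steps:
C(k) = -4 + k
c(J) = -4 + J (c(J) = (J - 6) + 2 = (-6 + J) + 2 = -4 + J)
t = 12 (t = 3*4 = 12)
c(C(-4))*t = (-4 + (-4 - 4))*12 = (-4 - 8)*12 = -12*12 = -144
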